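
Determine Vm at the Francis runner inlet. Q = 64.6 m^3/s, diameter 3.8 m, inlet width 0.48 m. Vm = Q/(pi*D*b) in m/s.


Vm = 64.6 / (pi * 3.8 * 0.48) = 11.2735 m/s


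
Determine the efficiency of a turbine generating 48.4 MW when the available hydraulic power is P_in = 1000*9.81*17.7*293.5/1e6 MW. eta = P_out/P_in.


P_in = 1000 * 9.81 * 17.7 * 293.5 / 1e6 = 50.9625 MW
eta = 48.4 / 50.9625 = 0.9497


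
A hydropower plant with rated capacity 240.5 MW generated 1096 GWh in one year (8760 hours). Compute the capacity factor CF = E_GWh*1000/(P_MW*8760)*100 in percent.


CF = 1096 * 1000 / (240.5 * 8760) * 100 = 52.0225 %


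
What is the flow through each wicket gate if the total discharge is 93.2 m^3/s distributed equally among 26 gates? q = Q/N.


q = 93.2 / 26 = 3.5846 m^3/s


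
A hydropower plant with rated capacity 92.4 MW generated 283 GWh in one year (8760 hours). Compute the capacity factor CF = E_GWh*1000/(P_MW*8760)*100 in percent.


CF = 283 * 1000 / (92.4 * 8760) * 100 = 34.9631 %


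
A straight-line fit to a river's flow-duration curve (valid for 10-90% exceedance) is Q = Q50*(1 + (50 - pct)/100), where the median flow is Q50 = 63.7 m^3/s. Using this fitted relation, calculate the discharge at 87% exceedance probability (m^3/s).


Q = 63.7 * (1 + (50 - 87)/100) = 40.1310 m^3/s


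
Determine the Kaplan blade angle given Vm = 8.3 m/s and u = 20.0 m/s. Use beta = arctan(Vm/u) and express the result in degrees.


beta = arctan(8.3 / 20.0) = 22.5385 degrees


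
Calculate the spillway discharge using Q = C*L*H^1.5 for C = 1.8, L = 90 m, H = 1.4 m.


Q = 1.8 * 90 * 1.4^1.5 = 268.3534 m^3/s


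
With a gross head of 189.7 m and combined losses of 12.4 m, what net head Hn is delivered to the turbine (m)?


Hn = 189.7 - 12.4 = 177.3000 m


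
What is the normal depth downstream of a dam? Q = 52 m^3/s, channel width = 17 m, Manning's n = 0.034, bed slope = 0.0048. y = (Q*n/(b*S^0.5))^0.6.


y = (52 * 0.034 / (17 * 0.0048^0.5))^0.6 = 1.2760 m


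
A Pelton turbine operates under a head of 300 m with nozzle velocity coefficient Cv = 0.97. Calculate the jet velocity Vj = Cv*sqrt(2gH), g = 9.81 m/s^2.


Vj = 0.97 * sqrt(2*9.81*300) = 74.4187 m/s


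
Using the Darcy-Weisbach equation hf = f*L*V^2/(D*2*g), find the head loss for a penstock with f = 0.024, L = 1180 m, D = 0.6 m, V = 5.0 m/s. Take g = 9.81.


hf = 0.024 * 1180 * 5.0^2 / (0.6 * 2 * 9.81) = 60.1427 m


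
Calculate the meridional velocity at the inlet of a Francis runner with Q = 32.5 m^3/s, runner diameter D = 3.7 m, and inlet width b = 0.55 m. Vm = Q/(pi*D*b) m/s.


Vm = 32.5 / (pi * 3.7 * 0.55) = 5.0836 m/s


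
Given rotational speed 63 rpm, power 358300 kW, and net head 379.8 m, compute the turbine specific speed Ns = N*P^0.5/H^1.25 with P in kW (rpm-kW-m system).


Ns = 63 * 358300^0.5 / 379.8^1.25 = 22.4916


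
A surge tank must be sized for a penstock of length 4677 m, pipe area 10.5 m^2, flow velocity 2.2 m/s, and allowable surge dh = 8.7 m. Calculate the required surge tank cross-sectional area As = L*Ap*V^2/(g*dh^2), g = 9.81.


As = 4677 * 10.5 * 2.2^2 / (9.81 * 8.7^2) = 320.1065 m^2


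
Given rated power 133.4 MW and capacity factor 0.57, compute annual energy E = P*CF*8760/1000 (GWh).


E = 133.4 * 0.57 * 8760 / 1000 = 666.0929 GWh


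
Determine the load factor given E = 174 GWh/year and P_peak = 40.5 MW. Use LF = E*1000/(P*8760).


LF = 174 * 1000 / (40.5 * 8760) = 0.4904


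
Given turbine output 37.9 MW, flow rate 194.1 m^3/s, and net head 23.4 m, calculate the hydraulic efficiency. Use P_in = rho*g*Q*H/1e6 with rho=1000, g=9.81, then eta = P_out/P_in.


P_in = 1000 * 9.81 * 194.1 * 23.4 / 1e6 = 44.5564 MW
eta = 37.9 / 44.5564 = 0.8506


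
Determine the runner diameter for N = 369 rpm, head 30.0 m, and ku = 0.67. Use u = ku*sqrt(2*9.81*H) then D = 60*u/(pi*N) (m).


u = 0.67 * sqrt(2*9.81*30.0) = 16.2549 m/s
D = 60 * 16.2549 / (pi * 369) = 0.8413 m


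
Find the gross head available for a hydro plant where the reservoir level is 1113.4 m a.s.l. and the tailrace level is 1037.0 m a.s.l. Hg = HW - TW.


Hg = 1113.4 - 1037.0 = 76.4000 m


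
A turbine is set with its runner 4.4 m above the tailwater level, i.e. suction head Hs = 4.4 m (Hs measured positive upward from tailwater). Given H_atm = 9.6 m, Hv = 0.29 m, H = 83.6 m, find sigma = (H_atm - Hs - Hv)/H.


sigma = (9.6 - 4.4 - 0.29) / 83.6 = 0.0587


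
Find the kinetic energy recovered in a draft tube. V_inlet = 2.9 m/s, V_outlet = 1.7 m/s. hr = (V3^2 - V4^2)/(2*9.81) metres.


hr = (2.9^2 - 1.7^2) / (2*9.81) = 0.2813 m


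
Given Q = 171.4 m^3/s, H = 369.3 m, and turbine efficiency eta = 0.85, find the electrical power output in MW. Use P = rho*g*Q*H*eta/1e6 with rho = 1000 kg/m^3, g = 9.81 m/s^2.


P = 1000 * 9.81 * 171.4 * 369.3 * 0.85 / 1e6 = 527.8105 MW


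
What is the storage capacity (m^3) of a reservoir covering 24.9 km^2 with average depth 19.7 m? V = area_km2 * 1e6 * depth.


V = 24.9 * 1e6 * 19.7 = 4.9053e+08 m^3


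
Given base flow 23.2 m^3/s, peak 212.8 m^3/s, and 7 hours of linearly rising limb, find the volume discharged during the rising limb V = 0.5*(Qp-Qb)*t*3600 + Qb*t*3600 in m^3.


V = 0.5*(212.8 - 23.2)*7*3600 + 23.2*7*3600 = 2.9736e+06 m^3


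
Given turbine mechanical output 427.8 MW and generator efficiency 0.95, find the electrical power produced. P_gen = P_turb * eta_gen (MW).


P_gen = 427.8 * 0.95 = 406.4100 MW


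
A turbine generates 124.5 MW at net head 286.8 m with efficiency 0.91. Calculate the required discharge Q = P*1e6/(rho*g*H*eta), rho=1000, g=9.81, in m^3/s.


Q = 124.5 * 1e6 / (1000 * 9.81 * 286.8 * 0.91) = 48.6273 m^3/s


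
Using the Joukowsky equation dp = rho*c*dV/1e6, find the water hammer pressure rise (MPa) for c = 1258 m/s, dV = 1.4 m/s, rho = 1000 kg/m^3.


dp = 1000 * 1258 * 1.4 / 1e6 = 1.7612 MPa


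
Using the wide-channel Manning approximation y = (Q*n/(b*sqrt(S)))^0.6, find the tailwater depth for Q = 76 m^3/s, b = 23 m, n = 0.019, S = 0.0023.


y = (76 * 0.019 / (23 * 0.0023^0.5))^0.6 = 1.1754 m


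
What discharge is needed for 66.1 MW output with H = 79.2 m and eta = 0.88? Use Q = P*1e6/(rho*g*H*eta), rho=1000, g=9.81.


Q = 66.1 * 1e6 / (1000 * 9.81 * 79.2 * 0.88) = 96.6773 m^3/s


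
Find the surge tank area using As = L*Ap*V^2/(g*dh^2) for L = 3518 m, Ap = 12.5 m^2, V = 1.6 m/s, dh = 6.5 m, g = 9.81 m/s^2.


As = 3518 * 12.5 * 1.6^2 / (9.81 * 6.5^2) = 271.6127 m^2


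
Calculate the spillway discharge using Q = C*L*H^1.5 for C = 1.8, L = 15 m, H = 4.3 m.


Q = 1.8 * 15 * 4.3^1.5 = 240.7501 m^3/s


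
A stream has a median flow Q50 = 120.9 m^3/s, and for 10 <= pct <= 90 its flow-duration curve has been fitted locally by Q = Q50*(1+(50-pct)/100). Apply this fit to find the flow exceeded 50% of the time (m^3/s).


Q = 120.9 * (1 + (50 - 50)/100) = 120.9000 m^3/s


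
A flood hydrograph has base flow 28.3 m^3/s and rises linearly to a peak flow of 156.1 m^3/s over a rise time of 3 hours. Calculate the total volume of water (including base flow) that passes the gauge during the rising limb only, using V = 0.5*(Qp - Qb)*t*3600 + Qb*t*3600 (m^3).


V = 0.5*(156.1 - 28.3)*3*3600 + 28.3*3*3600 = 995760.0000 m^3


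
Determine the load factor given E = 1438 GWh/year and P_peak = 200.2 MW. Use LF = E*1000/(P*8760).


LF = 1438 * 1000 / (200.2 * 8760) = 0.8200


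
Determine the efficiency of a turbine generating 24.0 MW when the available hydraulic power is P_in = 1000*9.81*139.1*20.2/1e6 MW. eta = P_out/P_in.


P_in = 1000 * 9.81 * 139.1 * 20.2 / 1e6 = 27.5643 MW
eta = 24.0 / 27.5643 = 0.8707


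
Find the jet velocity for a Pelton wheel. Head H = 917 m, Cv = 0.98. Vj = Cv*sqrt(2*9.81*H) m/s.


Vj = 0.98 * sqrt(2*9.81*917) = 131.4499 m/s


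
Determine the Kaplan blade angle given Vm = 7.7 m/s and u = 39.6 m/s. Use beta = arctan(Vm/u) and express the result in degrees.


beta = arctan(7.7 / 39.6) = 11.0035 degrees


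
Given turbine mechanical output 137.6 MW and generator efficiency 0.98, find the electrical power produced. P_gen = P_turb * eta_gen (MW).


P_gen = 137.6 * 0.98 = 134.8480 MW


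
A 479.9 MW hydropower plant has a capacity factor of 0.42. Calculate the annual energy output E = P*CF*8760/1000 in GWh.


E = 479.9 * 0.42 * 8760 / 1000 = 1765.6481 GWh


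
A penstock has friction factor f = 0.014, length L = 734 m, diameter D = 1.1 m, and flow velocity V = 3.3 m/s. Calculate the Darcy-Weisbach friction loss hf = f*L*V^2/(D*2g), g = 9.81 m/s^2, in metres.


hf = 0.014 * 734 * 3.3^2 / (1.1 * 2 * 9.81) = 5.1851 m


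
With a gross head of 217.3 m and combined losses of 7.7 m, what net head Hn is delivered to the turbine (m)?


Hn = 217.3 - 7.7 = 209.6000 m


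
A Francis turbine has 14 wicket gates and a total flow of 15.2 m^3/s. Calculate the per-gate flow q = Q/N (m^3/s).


q = 15.2 / 14 = 1.0857 m^3/s


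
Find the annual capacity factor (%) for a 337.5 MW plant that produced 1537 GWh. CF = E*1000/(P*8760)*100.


CF = 1537 * 1000 / (337.5 * 8760) * 100 = 51.9871 %


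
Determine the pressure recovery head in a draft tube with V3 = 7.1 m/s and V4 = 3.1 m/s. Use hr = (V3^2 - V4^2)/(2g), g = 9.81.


hr = (7.1^2 - 3.1^2) / (2*9.81) = 2.0795 m


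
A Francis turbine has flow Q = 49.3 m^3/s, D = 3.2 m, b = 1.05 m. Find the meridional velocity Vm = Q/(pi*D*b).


Vm = 49.3 / (pi * 3.2 * 1.05) = 4.6704 m/s


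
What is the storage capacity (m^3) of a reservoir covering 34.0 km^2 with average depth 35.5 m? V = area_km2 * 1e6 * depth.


V = 34.0 * 1e6 * 35.5 = 1.2070e+09 m^3


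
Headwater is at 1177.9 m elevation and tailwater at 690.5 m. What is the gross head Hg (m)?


Hg = 1177.9 - 690.5 = 487.4000 m


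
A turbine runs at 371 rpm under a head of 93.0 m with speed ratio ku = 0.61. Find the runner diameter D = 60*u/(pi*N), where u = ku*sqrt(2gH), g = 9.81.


u = 0.61 * sqrt(2*9.81*93.0) = 26.0568 m/s
D = 60 * 26.0568 / (pi * 371) = 1.3414 m


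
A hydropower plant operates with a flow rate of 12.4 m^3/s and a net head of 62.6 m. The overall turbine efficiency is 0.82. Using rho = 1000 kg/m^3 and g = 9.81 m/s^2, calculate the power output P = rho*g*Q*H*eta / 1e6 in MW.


P = 1000 * 9.81 * 12.4 * 62.6 * 0.82 / 1e6 = 6.2442 MW


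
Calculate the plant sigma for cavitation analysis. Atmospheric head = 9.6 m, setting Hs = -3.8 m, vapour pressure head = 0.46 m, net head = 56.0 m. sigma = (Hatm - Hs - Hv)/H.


sigma = (9.6 - (-3.8) - 0.46) / 56.0 = 0.2311


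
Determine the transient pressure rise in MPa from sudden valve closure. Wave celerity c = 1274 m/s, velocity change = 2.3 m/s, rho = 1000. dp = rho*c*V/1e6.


dp = 1000 * 1274 * 2.3 / 1e6 = 2.9302 MPa


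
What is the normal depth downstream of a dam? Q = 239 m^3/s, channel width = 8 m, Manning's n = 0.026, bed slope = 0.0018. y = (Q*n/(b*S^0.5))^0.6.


y = (239 * 0.026 / (8 * 0.0018^0.5))^0.6 = 5.7225 m


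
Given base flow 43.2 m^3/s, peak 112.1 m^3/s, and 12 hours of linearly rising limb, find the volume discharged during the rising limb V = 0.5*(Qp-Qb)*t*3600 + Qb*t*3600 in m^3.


V = 0.5*(112.1 - 43.2)*12*3600 + 43.2*12*3600 = 3.3545e+06 m^3


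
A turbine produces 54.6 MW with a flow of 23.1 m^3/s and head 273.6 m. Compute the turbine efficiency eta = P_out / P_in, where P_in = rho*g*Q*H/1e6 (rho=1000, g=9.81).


P_in = 1000 * 9.81 * 23.1 * 273.6 / 1e6 = 62.0008 MW
eta = 54.6 / 62.0008 = 0.8806


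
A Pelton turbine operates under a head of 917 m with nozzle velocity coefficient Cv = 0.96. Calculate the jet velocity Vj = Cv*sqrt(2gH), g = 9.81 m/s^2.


Vj = 0.96 * sqrt(2*9.81*917) = 128.7672 m/s


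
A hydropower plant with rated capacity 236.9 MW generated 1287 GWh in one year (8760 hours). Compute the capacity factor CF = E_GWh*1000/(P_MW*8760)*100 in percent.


CF = 1287 * 1000 / (236.9 * 8760) * 100 = 62.0168 %


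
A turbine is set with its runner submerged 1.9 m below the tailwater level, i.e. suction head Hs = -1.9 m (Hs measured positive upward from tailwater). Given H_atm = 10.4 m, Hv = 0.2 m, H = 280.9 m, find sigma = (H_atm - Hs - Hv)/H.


sigma = (10.4 - (-1.9) - 0.2) / 280.9 = 0.0431


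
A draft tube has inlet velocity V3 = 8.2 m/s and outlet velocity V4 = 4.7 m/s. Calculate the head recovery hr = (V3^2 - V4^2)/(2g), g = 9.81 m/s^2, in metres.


hr = (8.2^2 - 4.7^2) / (2*9.81) = 2.3012 m


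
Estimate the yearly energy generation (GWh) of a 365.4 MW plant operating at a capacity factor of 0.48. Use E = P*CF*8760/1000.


E = 365.4 * 0.48 * 8760 / 1000 = 1536.4339 GWh


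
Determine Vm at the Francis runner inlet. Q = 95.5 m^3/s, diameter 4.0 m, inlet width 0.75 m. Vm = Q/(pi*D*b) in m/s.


Vm = 95.5 / (pi * 4.0 * 0.75) = 10.1329 m/s


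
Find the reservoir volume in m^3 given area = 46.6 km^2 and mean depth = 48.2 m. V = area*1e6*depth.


V = 46.6 * 1e6 * 48.2 = 2.2461e+09 m^3


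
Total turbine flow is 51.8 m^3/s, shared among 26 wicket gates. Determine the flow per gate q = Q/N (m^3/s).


q = 51.8 / 26 = 1.9923 m^3/s


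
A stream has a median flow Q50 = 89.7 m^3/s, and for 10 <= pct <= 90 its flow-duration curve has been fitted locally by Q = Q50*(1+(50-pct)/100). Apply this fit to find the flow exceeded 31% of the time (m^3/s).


Q = 89.7 * (1 + (50 - 31)/100) = 106.7430 m^3/s


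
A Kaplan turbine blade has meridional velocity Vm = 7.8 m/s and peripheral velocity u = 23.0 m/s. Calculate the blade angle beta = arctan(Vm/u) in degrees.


beta = arctan(7.8 / 23.0) = 18.7334 degrees


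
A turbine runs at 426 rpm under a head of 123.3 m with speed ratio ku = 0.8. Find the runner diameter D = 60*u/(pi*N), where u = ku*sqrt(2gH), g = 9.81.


u = 0.8 * sqrt(2*9.81*123.3) = 39.3479 m/s
D = 60 * 39.3479 / (pi * 426) = 1.7641 m


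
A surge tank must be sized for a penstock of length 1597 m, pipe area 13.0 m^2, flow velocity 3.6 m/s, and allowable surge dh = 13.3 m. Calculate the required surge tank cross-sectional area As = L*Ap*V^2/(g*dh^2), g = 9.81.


As = 1597 * 13.0 * 3.6^2 / (9.81 * 13.3^2) = 155.0533 m^2


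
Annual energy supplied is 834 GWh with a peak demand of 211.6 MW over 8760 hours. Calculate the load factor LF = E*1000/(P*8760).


LF = 834 * 1000 / (211.6 * 8760) = 0.4499


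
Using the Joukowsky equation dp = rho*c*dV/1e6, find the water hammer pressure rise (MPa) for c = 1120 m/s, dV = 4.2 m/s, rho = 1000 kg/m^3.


dp = 1000 * 1120 * 4.2 / 1e6 = 4.7040 MPa


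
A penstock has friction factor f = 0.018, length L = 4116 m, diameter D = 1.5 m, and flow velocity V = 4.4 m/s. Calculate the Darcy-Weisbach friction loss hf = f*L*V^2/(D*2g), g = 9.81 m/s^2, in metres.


hf = 0.018 * 4116 * 4.4^2 / (1.5 * 2 * 9.81) = 48.7375 m


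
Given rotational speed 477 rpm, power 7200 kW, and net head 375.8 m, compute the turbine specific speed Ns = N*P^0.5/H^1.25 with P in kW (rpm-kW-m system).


Ns = 477 * 7200^0.5 / 375.8^1.25 = 24.4618


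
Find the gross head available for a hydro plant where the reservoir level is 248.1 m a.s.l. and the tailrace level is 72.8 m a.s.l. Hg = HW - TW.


Hg = 248.1 - 72.8 = 175.3000 m


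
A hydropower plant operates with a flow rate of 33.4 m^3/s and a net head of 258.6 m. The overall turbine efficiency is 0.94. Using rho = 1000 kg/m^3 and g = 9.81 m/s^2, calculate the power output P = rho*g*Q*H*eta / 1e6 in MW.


P = 1000 * 9.81 * 33.4 * 258.6 * 0.94 / 1e6 = 79.6474 MW


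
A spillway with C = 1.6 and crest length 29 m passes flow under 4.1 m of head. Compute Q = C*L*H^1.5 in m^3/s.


Q = 1.6 * 29 * 4.1^1.5 = 385.2066 m^3/s


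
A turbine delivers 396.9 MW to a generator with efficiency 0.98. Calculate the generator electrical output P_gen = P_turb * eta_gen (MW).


P_gen = 396.9 * 0.98 = 388.9620 MW


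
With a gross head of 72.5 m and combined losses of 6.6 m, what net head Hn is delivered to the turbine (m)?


Hn = 72.5 - 6.6 = 65.9000 m


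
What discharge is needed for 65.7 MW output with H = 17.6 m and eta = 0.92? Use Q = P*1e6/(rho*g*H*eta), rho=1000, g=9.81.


Q = 65.7 * 1e6 / (1000 * 9.81 * 17.6 * 0.92) = 413.6146 m^3/s


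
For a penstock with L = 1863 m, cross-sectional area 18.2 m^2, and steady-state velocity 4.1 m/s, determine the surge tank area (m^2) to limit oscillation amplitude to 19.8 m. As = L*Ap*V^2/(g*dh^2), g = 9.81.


As = 1863 * 18.2 * 4.1^2 / (9.81 * 19.8^2) = 148.2015 m^2


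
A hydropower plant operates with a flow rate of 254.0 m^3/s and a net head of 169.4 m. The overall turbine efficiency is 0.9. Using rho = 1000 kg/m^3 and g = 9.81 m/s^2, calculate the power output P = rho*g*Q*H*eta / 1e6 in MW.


P = 1000 * 9.81 * 254.0 * 169.4 * 0.9 / 1e6 = 379.8907 MW


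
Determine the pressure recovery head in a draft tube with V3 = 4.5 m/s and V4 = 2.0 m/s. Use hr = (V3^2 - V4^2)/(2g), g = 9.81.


hr = (4.5^2 - 2.0^2) / (2*9.81) = 0.8282 m


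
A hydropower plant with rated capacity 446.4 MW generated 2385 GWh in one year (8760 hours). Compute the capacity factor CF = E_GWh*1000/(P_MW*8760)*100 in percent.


CF = 2385 * 1000 / (446.4 * 8760) * 100 = 60.9902 %


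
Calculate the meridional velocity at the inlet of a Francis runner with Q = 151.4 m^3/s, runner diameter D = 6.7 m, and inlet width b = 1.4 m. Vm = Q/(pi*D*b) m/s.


Vm = 151.4 / (pi * 6.7 * 1.4) = 5.1378 m/s


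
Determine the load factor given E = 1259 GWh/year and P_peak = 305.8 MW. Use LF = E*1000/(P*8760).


LF = 1259 * 1000 / (305.8 * 8760) = 0.4700


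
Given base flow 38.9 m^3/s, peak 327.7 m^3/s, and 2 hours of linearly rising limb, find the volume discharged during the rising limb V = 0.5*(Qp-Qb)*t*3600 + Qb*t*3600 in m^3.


V = 0.5*(327.7 - 38.9)*2*3600 + 38.9*2*3600 = 1.3198e+06 m^3


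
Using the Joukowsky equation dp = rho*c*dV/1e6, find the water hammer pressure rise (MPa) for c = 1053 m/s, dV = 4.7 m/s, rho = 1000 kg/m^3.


dp = 1000 * 1053 * 4.7 / 1e6 = 4.9491 MPa


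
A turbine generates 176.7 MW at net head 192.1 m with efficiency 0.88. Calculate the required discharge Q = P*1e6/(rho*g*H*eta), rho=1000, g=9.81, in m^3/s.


Q = 176.7 * 1e6 / (1000 * 9.81 * 192.1 * 0.88) = 106.5510 m^3/s


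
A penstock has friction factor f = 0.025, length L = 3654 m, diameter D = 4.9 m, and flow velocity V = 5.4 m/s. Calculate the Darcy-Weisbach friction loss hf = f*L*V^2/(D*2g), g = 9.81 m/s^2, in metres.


hf = 0.025 * 3654 * 5.4^2 / (4.9 * 2 * 9.81) = 27.7077 m


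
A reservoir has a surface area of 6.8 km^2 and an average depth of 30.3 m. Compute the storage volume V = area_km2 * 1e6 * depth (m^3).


V = 6.8 * 1e6 * 30.3 = 2.0604e+08 m^3


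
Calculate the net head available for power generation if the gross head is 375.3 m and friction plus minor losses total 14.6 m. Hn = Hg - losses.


Hn = 375.3 - 14.6 = 360.7000 m


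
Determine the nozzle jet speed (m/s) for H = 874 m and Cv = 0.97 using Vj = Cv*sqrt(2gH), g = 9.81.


Vj = 0.97 * sqrt(2*9.81*874) = 127.0214 m/s


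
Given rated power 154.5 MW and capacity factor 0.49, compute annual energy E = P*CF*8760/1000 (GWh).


E = 154.5 * 0.49 * 8760 / 1000 = 663.1758 GWh


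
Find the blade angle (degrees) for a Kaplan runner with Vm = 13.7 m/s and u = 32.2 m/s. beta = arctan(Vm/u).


beta = arctan(13.7 / 32.2) = 23.0481 degrees


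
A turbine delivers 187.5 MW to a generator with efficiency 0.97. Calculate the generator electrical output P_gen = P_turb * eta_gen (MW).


P_gen = 187.5 * 0.97 = 181.8750 MW


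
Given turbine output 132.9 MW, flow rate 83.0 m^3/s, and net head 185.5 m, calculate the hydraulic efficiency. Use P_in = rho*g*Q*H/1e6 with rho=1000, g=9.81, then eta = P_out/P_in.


P_in = 1000 * 9.81 * 83.0 * 185.5 / 1e6 = 151.0397 MW
eta = 132.9 / 151.0397 = 0.8799


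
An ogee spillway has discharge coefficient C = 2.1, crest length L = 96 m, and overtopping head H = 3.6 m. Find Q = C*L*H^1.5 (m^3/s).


Q = 2.1 * 96 * 3.6^1.5 = 1377.0328 m^3/s


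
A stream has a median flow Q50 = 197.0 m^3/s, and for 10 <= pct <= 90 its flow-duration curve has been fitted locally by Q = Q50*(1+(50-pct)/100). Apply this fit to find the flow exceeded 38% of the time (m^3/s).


Q = 197.0 * (1 + (50 - 38)/100) = 220.6400 m^3/s


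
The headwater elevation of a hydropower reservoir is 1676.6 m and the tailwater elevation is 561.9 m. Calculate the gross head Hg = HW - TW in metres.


Hg = 1676.6 - 561.9 = 1114.7000 m


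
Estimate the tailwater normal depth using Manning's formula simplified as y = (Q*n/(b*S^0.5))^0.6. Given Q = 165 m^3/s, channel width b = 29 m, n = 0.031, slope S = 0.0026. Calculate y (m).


y = (165 * 0.031 / (29 * 0.0026^0.5))^0.6 = 2.1056 m


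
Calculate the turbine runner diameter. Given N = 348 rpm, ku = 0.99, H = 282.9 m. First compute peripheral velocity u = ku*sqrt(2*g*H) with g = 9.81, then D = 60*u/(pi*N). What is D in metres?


u = 0.99 * sqrt(2*9.81*282.9) = 73.7566 m/s
D = 60 * 73.7566 / (pi * 348) = 4.0478 m


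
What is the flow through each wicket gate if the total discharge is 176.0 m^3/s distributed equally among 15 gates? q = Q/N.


q = 176.0 / 15 = 11.7333 m^3/s


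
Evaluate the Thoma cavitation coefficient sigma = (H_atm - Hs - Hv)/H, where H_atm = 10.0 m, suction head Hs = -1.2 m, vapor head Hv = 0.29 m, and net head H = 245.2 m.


sigma = (10.0 - (-1.2) - 0.29) / 245.2 = 0.0445


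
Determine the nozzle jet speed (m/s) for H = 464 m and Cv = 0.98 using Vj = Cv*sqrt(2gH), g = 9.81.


Vj = 0.98 * sqrt(2*9.81*464) = 93.5049 m/s


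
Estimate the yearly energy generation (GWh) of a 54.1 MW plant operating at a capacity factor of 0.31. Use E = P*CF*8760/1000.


E = 54.1 * 0.31 * 8760 / 1000 = 146.9140 GWh


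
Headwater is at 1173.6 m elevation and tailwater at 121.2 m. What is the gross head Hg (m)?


Hg = 1173.6 - 121.2 = 1052.4000 m


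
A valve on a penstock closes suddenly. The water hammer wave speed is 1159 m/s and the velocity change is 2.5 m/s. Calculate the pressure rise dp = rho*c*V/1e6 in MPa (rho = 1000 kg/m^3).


dp = 1000 * 1159 * 2.5 / 1e6 = 2.8975 MPa


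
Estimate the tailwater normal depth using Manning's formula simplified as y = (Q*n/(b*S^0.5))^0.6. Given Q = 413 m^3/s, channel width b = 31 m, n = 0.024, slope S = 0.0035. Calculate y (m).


y = (413 * 0.024 / (31 * 0.0035^0.5))^0.6 = 2.7521 m


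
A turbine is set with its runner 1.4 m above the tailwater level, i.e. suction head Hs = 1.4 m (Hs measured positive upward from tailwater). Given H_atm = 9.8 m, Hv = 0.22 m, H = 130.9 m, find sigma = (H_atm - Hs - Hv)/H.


sigma = (9.8 - 1.4 - 0.22) / 130.9 = 0.0625


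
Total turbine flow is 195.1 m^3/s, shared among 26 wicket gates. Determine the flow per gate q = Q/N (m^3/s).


q = 195.1 / 26 = 7.5038 m^3/s


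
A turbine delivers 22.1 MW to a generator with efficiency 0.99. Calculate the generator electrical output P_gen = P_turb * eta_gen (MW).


P_gen = 22.1 * 0.99 = 21.8790 MW


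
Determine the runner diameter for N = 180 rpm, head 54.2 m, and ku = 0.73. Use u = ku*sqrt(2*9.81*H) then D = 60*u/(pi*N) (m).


u = 0.73 * sqrt(2*9.81*54.2) = 23.8052 m/s
D = 60 * 23.8052 / (pi * 180) = 2.5258 m


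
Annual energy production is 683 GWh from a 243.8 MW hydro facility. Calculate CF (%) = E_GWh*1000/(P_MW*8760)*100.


CF = 683 * 1000 / (243.8 * 8760) * 100 = 31.9803 %


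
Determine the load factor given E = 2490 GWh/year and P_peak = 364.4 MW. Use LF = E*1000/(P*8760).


LF = 2490 * 1000 / (364.4 * 8760) = 0.7800


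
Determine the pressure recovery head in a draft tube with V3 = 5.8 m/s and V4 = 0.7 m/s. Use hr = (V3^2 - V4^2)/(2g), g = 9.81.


hr = (5.8^2 - 0.7^2) / (2*9.81) = 1.6896 m


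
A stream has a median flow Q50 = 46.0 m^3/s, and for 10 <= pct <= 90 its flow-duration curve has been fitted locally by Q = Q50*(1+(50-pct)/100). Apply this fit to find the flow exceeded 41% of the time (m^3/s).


Q = 46.0 * (1 + (50 - 41)/100) = 50.1400 m^3/s


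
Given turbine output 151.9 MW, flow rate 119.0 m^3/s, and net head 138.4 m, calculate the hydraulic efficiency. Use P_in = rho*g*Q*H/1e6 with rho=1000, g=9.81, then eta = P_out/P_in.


P_in = 1000 * 9.81 * 119.0 * 138.4 / 1e6 = 161.5668 MW
eta = 151.9 / 161.5668 = 0.9402


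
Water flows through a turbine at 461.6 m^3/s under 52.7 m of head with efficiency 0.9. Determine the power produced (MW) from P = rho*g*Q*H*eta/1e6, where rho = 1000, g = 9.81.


P = 1000 * 9.81 * 461.6 * 52.7 * 0.9 / 1e6 = 214.7771 MW


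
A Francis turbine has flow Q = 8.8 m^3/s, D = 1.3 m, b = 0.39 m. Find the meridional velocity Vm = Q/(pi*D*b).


Vm = 8.8 / (pi * 1.3 * 0.39) = 5.5249 m/s


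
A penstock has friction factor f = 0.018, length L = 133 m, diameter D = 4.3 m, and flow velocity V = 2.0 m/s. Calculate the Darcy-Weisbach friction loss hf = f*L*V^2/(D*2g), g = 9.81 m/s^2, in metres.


hf = 0.018 * 133 * 2.0^2 / (4.3 * 2 * 9.81) = 0.1135 m


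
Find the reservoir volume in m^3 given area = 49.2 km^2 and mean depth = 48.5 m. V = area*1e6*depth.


V = 49.2 * 1e6 * 48.5 = 2.3862e+09 m^3


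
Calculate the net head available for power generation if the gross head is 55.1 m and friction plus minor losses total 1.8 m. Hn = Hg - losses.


Hn = 55.1 - 1.8 = 53.3000 m


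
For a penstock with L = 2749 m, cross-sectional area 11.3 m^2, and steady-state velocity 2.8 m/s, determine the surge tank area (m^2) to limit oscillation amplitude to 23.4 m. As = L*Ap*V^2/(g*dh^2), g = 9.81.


As = 2749 * 11.3 * 2.8^2 / (9.81 * 23.4^2) = 45.3386 m^2


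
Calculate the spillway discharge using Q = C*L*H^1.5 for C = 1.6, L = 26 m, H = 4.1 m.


Q = 1.6 * 26 * 4.1^1.5 = 345.3577 m^3/s


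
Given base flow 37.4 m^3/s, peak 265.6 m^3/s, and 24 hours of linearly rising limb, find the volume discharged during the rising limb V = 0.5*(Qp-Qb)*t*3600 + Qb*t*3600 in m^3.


V = 0.5*(265.6 - 37.4)*24*3600 + 37.4*24*3600 = 1.3090e+07 m^3


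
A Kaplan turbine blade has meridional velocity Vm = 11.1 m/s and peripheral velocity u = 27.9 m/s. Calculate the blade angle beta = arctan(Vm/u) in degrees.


beta = arctan(11.1 / 27.9) = 21.6951 degrees


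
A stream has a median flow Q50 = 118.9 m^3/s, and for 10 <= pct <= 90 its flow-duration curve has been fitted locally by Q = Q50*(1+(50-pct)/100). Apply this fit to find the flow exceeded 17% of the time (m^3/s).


Q = 118.9 * (1 + (50 - 17)/100) = 158.1370 m^3/s


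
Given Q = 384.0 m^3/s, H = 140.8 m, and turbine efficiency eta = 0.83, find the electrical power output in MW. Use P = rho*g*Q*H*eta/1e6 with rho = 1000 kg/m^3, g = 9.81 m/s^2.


P = 1000 * 9.81 * 384.0 * 140.8 * 0.83 / 1e6 = 440.2314 MW


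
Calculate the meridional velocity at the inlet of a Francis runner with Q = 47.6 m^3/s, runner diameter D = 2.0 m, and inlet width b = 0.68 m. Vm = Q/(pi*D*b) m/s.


Vm = 47.6 / (pi * 2.0 * 0.68) = 11.1408 m/s


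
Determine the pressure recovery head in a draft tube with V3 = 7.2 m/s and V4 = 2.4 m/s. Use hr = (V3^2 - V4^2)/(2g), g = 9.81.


hr = (7.2^2 - 2.4^2) / (2*9.81) = 2.3486 m


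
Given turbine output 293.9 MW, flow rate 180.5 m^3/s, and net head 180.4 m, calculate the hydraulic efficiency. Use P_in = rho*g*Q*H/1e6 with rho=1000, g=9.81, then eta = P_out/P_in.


P_in = 1000 * 9.81 * 180.5 * 180.4 / 1e6 = 319.4352 MW
eta = 293.9 / 319.4352 = 0.9201


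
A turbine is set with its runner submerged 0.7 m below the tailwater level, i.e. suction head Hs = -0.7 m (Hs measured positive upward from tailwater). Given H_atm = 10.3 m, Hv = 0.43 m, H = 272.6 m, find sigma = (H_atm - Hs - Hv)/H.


sigma = (10.3 - (-0.7) - 0.43) / 272.6 = 0.0388


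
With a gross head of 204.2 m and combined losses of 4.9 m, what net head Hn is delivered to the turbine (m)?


Hn = 204.2 - 4.9 = 199.3000 m


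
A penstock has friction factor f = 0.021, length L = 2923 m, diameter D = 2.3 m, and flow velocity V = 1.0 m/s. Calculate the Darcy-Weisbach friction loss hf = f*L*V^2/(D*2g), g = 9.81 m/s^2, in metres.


hf = 0.021 * 2923 * 1.0^2 / (2.3 * 2 * 9.81) = 1.3603 m


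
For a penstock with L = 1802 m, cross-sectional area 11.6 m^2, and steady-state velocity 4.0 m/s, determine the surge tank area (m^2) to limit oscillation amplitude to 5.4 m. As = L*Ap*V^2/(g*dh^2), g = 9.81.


As = 1802 * 11.6 * 4.0^2 / (9.81 * 5.4^2) = 1169.1661 m^2


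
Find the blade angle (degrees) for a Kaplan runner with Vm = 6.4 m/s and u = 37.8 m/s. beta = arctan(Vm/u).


beta = arctan(6.4 / 37.8) = 9.6097 degrees


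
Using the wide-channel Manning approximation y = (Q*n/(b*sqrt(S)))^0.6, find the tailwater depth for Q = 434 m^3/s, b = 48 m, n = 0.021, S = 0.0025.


y = (434 * 0.021 / (48 * 0.0025^0.5))^0.6 = 2.2269 m


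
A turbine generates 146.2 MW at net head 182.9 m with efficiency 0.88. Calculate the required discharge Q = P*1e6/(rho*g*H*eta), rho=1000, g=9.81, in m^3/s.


Q = 146.2 * 1e6 / (1000 * 9.81 * 182.9 * 0.88) = 92.5938 m^3/s


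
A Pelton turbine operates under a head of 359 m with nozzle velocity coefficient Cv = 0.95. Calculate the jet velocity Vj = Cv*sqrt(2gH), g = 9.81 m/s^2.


Vj = 0.95 * sqrt(2*9.81*359) = 79.7297 m/s


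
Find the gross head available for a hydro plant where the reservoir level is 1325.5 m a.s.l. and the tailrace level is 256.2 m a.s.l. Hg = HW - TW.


Hg = 1325.5 - 256.2 = 1069.3000 m


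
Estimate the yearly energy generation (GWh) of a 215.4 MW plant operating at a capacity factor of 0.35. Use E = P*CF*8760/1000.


E = 215.4 * 0.35 * 8760 / 1000 = 660.4164 GWh


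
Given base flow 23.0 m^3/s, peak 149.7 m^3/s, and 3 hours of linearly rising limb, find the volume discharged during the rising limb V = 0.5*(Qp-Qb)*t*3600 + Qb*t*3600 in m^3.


V = 0.5*(149.7 - 23.0)*3*3600 + 23.0*3*3600 = 932580.0000 m^3


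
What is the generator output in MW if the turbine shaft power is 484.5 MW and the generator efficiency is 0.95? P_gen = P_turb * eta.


P_gen = 484.5 * 0.95 = 460.2750 MW


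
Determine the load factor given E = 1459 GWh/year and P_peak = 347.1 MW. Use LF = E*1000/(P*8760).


LF = 1459 * 1000 / (347.1 * 8760) = 0.4798


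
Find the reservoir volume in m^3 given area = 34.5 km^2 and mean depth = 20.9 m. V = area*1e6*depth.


V = 34.5 * 1e6 * 20.9 = 7.2105e+08 m^3


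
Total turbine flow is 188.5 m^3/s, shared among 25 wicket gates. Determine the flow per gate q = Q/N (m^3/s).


q = 188.5 / 25 = 7.5400 m^3/s


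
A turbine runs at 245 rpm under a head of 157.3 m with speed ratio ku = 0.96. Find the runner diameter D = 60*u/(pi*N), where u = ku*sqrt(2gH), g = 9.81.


u = 0.96 * sqrt(2*9.81*157.3) = 53.3317 m/s
D = 60 * 53.3317 / (pi * 245) = 4.1574 m


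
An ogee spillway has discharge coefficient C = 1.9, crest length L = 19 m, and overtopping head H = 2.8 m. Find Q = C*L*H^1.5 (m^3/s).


Q = 1.9 * 19 * 2.8^1.5 = 169.1392 m^3/s


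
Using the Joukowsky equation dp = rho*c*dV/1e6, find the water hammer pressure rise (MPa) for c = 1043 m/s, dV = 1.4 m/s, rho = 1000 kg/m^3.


dp = 1000 * 1043 * 1.4 / 1e6 = 1.4602 MPa


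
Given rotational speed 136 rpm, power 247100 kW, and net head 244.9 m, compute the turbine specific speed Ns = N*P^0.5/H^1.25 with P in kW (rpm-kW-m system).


Ns = 136 * 247100^0.5 / 244.9^1.25 = 69.7813


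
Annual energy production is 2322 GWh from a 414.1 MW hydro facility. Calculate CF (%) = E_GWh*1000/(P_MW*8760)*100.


CF = 2322 * 1000 / (414.1 * 8760) * 100 = 64.0107 %


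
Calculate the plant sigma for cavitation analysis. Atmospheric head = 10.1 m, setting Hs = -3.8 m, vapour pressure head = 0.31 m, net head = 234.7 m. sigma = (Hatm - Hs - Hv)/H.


sigma = (10.1 - (-3.8) - 0.31) / 234.7 = 0.0579


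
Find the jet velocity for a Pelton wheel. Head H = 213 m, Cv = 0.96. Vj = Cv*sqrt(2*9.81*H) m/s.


Vj = 0.96 * sqrt(2*9.81*213) = 62.0598 m/s


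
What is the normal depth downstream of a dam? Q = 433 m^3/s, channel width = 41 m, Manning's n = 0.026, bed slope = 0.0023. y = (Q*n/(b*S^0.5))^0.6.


y = (433 * 0.026 / (41 * 0.0023^0.5))^0.6 = 2.8490 m


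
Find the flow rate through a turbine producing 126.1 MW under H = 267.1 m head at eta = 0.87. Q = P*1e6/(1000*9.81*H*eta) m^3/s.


Q = 126.1 * 1e6 / (1000 * 9.81 * 267.1 * 0.87) = 55.3163 m^3/s


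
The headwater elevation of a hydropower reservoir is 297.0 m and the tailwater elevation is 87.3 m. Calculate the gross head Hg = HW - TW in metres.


Hg = 297.0 - 87.3 = 209.7000 m


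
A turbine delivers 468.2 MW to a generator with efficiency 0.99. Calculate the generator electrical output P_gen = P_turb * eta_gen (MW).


P_gen = 468.2 * 0.99 = 463.5180 MW


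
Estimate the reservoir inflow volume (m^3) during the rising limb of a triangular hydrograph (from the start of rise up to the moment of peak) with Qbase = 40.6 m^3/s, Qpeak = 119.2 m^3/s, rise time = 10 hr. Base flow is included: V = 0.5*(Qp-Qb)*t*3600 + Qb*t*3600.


V = 0.5*(119.2 - 40.6)*10*3600 + 40.6*10*3600 = 2.8764e+06 m^3


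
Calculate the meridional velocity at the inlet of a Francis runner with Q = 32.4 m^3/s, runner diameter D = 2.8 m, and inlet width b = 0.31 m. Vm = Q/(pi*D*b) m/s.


Vm = 32.4 / (pi * 2.8 * 0.31) = 11.8816 m/s


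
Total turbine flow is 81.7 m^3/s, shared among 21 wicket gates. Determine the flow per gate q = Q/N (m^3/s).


q = 81.7 / 21 = 3.8905 m^3/s


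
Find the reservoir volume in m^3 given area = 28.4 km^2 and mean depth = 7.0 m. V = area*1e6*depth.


V = 28.4 * 1e6 * 7.0 = 1.9880e+08 m^3


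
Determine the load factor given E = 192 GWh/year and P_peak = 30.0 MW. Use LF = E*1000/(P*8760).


LF = 192 * 1000 / (30.0 * 8760) = 0.7306


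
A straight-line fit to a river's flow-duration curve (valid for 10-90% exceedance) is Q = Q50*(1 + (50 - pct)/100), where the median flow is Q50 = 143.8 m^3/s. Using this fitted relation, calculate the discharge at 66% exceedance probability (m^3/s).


Q = 143.8 * (1 + (50 - 66)/100) = 120.7920 m^3/s


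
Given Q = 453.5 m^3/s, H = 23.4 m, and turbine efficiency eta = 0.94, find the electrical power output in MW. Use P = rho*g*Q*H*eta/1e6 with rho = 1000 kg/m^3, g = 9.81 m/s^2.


P = 1000 * 9.81 * 453.5 * 23.4 * 0.94 / 1e6 = 97.8566 MW


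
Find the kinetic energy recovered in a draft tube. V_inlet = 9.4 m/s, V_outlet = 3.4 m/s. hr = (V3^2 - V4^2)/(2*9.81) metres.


hr = (9.4^2 - 3.4^2) / (2*9.81) = 3.9144 m


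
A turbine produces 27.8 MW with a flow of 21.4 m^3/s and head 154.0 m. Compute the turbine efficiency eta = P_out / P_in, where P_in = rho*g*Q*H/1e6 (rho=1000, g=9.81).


P_in = 1000 * 9.81 * 21.4 * 154.0 / 1e6 = 32.3298 MW
eta = 27.8 / 32.3298 = 0.8599


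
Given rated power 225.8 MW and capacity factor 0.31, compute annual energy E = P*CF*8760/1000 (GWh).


E = 225.8 * 0.31 * 8760 / 1000 = 613.1825 GWh


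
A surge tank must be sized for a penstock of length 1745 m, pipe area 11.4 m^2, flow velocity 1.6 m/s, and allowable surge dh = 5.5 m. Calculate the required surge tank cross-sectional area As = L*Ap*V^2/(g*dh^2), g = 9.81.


As = 1745 * 11.4 * 1.6^2 / (9.81 * 5.5^2) = 171.6113 m^2


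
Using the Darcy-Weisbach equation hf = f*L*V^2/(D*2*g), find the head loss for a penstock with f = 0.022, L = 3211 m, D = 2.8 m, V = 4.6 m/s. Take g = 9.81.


hf = 0.022 * 3211 * 4.6^2 / (2.8 * 2 * 9.81) = 27.2096 m


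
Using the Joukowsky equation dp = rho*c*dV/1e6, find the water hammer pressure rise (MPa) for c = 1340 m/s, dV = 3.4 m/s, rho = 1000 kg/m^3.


dp = 1000 * 1340 * 3.4 / 1e6 = 4.5560 MPa


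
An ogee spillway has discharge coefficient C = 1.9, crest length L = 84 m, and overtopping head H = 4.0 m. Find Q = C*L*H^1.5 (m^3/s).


Q = 1.9 * 84 * 4.0^1.5 = 1276.8000 m^3/s


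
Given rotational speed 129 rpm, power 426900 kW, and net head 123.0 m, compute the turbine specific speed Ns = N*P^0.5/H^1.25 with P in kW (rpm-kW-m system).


Ns = 129 * 426900^0.5 / 123.0^1.25 = 205.7649


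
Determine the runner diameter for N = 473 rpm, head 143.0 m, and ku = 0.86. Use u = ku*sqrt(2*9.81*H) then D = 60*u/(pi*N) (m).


u = 0.86 * sqrt(2*9.81*143.0) = 45.5529 m/s
D = 60 * 45.5529 / (pi * 473) = 1.8393 m


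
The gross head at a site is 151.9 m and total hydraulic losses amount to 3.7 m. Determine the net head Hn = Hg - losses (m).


Hn = 151.9 - 3.7 = 148.2000 m


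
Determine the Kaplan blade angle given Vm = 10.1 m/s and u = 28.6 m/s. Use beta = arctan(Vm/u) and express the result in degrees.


beta = arctan(10.1 / 28.6) = 19.4505 degrees


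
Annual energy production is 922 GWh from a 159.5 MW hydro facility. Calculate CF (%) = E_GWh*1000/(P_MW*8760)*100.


CF = 922 * 1000 / (159.5 * 8760) * 100 = 65.9882 %


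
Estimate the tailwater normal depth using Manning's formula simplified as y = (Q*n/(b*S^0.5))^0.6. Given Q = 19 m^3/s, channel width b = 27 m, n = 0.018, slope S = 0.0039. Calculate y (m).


y = (19 * 0.018 / (27 * 0.0039^0.5))^0.6 = 0.3840 m


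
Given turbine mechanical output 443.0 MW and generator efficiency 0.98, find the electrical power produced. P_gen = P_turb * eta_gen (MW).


P_gen = 443.0 * 0.98 = 434.1400 MW


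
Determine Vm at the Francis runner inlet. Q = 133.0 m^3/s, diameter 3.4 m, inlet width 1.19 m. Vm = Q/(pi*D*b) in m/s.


Vm = 133.0 / (pi * 3.4 * 1.19) = 10.4635 m/s


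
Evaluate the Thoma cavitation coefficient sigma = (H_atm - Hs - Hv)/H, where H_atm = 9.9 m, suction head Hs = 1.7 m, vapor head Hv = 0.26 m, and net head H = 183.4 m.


sigma = (9.9 - 1.7 - 0.26) / 183.4 = 0.0433


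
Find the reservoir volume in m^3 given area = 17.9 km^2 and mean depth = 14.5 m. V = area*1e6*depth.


V = 17.9 * 1e6 * 14.5 = 2.5955e+08 m^3


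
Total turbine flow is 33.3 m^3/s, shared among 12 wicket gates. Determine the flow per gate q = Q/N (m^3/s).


q = 33.3 / 12 = 2.7750 m^3/s


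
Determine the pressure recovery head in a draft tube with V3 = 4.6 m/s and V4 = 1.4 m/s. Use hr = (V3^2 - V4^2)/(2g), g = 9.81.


hr = (4.6^2 - 1.4^2) / (2*9.81) = 0.9786 m


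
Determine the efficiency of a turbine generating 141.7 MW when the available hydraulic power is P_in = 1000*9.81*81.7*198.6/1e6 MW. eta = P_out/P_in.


P_in = 1000 * 9.81 * 81.7 * 198.6 / 1e6 = 159.1733 MW
eta = 141.7 / 159.1733 = 0.8902


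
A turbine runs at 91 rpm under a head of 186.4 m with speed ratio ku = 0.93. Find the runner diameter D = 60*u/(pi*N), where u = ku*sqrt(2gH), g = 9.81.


u = 0.93 * sqrt(2*9.81*186.4) = 56.2413 m/s
D = 60 * 56.2413 / (pi * 91) = 11.8036 m


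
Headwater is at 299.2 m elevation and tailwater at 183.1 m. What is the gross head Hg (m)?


Hg = 299.2 - 183.1 = 116.1000 m


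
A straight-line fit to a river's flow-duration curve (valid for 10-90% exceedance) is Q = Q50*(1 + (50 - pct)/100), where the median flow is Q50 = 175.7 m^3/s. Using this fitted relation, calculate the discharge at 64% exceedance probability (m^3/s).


Q = 175.7 * (1 + (50 - 64)/100) = 151.1020 m^3/s


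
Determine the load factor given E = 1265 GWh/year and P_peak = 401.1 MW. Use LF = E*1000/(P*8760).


LF = 1265 * 1000 / (401.1 * 8760) = 0.3600


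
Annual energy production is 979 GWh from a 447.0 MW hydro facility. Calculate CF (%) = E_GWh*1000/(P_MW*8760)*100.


CF = 979 * 1000 / (447.0 * 8760) * 100 = 25.0018 %


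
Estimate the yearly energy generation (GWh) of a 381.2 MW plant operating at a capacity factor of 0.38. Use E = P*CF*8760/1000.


E = 381.2 * 0.38 * 8760 / 1000 = 1268.9386 GWh
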